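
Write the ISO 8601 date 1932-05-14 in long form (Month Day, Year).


ISO 1932-05-14 parses as year=1932, month=05, day=14
Month 5 -> May

May 14, 1932


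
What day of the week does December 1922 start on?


Target: December 1, 1922
Anchor: Jan 1, 1922. With p = 1922 - 1 = 1921: (p + p//4 - p//100 + p//400) mod 7 = (1921 + 480 - 19 + 4) mod 7 = 2386 mod 7 = 6 -> Sunday (Mon=0 ... Sun=6)
Days before December (Jan-Nov): 334 days
Weekday index = (6 + 334) mod 7 = 4

Friday


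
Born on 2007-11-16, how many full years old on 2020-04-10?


Birth: 2007-11-16
Reference: 2020-04-10
Year difference: 2020 - 2007 = 13
Birthday not yet reached in 2020, subtract 1

12 years old


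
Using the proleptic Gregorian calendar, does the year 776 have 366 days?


Gregorian leap year rule: divisible by 4, but not by 100, unless also by 400.
776 is divisible by 4 but not 100 -> leap year

Yes


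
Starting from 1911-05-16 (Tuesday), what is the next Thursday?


Current: Tuesday
Target: Thursday
Days ahead: 2

Next Thursday: 1911-05-18


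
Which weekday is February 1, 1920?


Target: February 1, 1920
Anchor: Jan 1, 1920. With p = 1920 - 1 = 1919: (p + p//4 - p//100 + p//400) mod 7 = (1919 + 479 - 19 + 4) mod 7 = 2383 mod 7 = 3 -> Thursday (Mon=0 ... Sun=6)
Days before February (Jan): 31 days
Weekday index = (3 + 31) mod 7 = 6

Sunday


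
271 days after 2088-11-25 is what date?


Start: 2088-11-25, add 271 days
November 2088 has 30 days: 30 - 25 = 5 days to November 30 -> 266 left
December 2088 has 31 days -> 235 left
January 2089 has 31 days -> 204 left
February 2089 has 28 days -> 176 left
March 2089 has 31 days -> 145 left
April 2089 has 30 days -> 115 left
May 2089 has 31 days -> 84 left
June 2089 has 30 days -> 54 left
July 2089 has 31 days -> 23 left
August 2089: 23 <= 31 -> lands on August 23

Result: 2089-08-23


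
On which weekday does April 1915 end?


April 1915 has 30 days
Anchor: Jan 1, 1915. With p = 1915 - 1 = 1914: (p + p//4 - p//100 + p//400) mod 7 = (1914 + 478 - 19 + 4) mod 7 = 2377 mod 7 = 4 -> Friday (Mon=0 ... Sun=6)
Days before April (Jan-Mar): 90; April 1 index = (4 + 90) mod 7 = 3 -> Thursday
Last day offset: 30 - 1 = 29 days
Weekday index = (3 + 29) mod 7 = 4

Friday, April 30


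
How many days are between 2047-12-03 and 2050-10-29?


From 2047-12-03 to 2050-10-29
2047-12-03: days before December = 31 + 28 + 31 + 30 + 31 + 30 + 31 + 31 + 30 + 31 + 30 = 334 (2047 is not a leap year); day of year = 334 + 3 = 337
2050-10-29: days before October = 31 + 28 + 31 + 30 + 31 + 30 + 31 + 31 + 30 = 273 (2050 is not a leap year); day of year = 273 + 29 = 302
Rest of 2047: 365 - 337 = 28
Full years 2048 (366), 2049 (365): 731
Total = 28 + 731 + 302 = 1061

1061 days


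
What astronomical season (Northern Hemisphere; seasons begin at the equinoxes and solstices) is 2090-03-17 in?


Date: March 17
Astronomical Winter (approx.; exact equinox/solstice day varies by year): December 21 to March 19
March 17 falls within the Winter window

Winter


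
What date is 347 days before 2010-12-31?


Start: 2010-12-31, subtract 347 days
Back 31 days from December 31 reaches November 30, 2010 -> 316 left
November 2010 has 30 days -> back to October 31, 2010 -> 286 left
October 2010 has 31 days -> back to September 30, 2010 -> 255 left
September 2010 has 30 days -> back to August 31, 2010 -> 225 left
August 2010 has 31 days -> back to July 31, 2010 -> 194 left
July 2010 has 31 days -> back to June 30, 2010 -> 163 left
June 2010 has 30 days -> back to May 31, 2010 -> 133 left
May 2010 has 31 days -> back to April 30, 2010 -> 102 left
April 2010 has 30 days -> back to March 31, 2010 -> 72 left
March 2010 has 31 days -> back to February 28, 2010 -> 41 left
February 2010 has 28 days -> back to January 31, 2010 -> 13 left
January 2010: 31 - 13 = 18 -> lands on January 18

Result: 2010-01-18


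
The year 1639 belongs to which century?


Century = (year - 1) // 100 + 1
= (1639 - 1) // 100 + 1
= 1638 // 100 + 1
= 16 + 1

17th century


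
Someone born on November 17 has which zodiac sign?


Date: November 17
Conventional tropical zodiac dates: Scorpio from October 23 onward; Sagittarius starts November 22
November 17 falls within the Scorpio range

Scorpio


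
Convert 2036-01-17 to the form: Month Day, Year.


ISO 2036-01-17 parses as year=2036, month=01, day=17
Month 1 -> January

January 17, 2036


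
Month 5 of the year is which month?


Month 5 of 12

May


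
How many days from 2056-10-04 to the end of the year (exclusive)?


Day of year: 278 of 366
Remaining = 366 - 278

88 days


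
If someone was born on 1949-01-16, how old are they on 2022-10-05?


Birth: 1949-01-16
Reference: 2022-10-05
Year difference: 2022 - 1949 = 73

73 years old


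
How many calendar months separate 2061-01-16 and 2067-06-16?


From January 2061 to June 2067
6 years * 12 = 72 months, plus 5 months = 77

77 months


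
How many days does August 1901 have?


August 1901

31 days


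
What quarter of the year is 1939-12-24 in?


Month: December (month 12)
Q1: Jan-Mar, Q2: Apr-Jun, Q3: Jul-Sep, Q4: Oct-Dec

Q4


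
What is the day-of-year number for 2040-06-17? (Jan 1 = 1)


Date: June 17, 2040
Days in months 1 through 5: 152
Plus 17 days in June

Day of year: 169


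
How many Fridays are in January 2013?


January 2013 has 31 days
Anchor: Jan 1, 2013. With p = 2013 - 1 = 2012: (p + p//4 - p//100 + p//400) mod 7 = (2012 + 503 - 20 + 5) mod 7 = 2500 mod 7 = 1 -> Tuesday (Mon=0 ... Sun=6)
January 1 is the anchor itself -> Tuesday
First Friday is January 4
Fridays: 4, 11, 18, 25

4 Fridays


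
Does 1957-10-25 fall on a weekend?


Anchor: Jan 1, 1957. With p = 1957 - 1 = 1956: (p + p//4 - p//100 + p//400) mod 7 = (1956 + 489 - 19 + 4) mod 7 = 2430 mod 7 = 1 -> Tuesday (Mon=0 ... Sun=6)
Day of year: 298; offset = 297
Weekday index = (1 + 297) mod 7 = 4 -> Friday
Weekend days: Saturday, Sunday

No


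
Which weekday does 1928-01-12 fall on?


Date: January 12, 1928
Anchor: Jan 1, 1928. With p = 1928 - 1 = 1927: (p + p//4 - p//100 + p//400) mod 7 = (1927 + 481 - 19 + 4) mod 7 = 2393 mod 7 = 6 -> Sunday (Mon=0 ... Sun=6)
Days into year = 12 - 1 = 11
Weekday index = (6 + 11) mod 7 = 3

Day of the week: Thursday


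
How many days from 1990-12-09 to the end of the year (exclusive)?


Day of year: 343 of 365
Remaining = 365 - 343

22 days


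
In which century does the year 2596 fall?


Century = (year - 1) // 100 + 1
= (2596 - 1) // 100 + 1
= 2595 // 100 + 1
= 25 + 1

26th century


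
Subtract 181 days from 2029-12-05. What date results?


Start: 2029-12-05, subtract 181 days
Back 5 days from December 5 reaches November 30, 2029 -> 176 left
November 2029 has 30 days -> back to October 31, 2029 -> 146 left
October 2029 has 31 days -> back to September 30, 2029 -> 115 left
September 2029 has 30 days -> back to August 31, 2029 -> 85 left
August 2029 has 31 days -> back to July 31, 2029 -> 54 left
July 2029 has 31 days -> back to June 30, 2029 -> 23 left
June 2029: 30 - 23 = 7 -> lands on June 7

Result: 2029-06-07


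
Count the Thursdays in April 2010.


April 2010 has 30 days
Anchor: Jan 1, 2010. With p = 2010 - 1 = 2009: (p + p//4 - p//100 + p//400) mod 7 = (2009 + 502 - 20 + 5) mod 7 = 2496 mod 7 = 4 -> Friday (Mon=0 ... Sun=6)
Days before April (Jan-Mar): 90; April 1 index = (4 + 90) mod 7 = 3 -> Thursday
First Thursday is April 1
Thursdays: 1, 8, 15, 22, 29

5 Thursdays


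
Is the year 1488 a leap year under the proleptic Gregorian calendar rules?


Gregorian leap year rule: divisible by 4, but not by 100, unless also by 400.
1488 is divisible by 4 but not 100 -> leap year

Yes


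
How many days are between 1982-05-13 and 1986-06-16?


From 1982-05-13 to 1986-06-16
1982-05-13: days before May = 31 + 28 + 31 + 30 = 120 (1982 is not a leap year); day of year = 120 + 13 = 133
1986-06-16: days before June = 31 + 28 + 31 + 30 + 31 = 151 (1986 is not a leap year); day of year = 151 + 16 = 167
Rest of 1982: 365 - 133 = 232
Full years 1983 (365), 1984 (366), 1985 (365): 1096
Total = 232 + 1096 + 167 = 1495

1495 days


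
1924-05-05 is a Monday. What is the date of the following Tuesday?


Current: Monday
Target: Tuesday
Days ahead: 1

Next Tuesday: 1924-05-06


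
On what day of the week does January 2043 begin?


Target: January 1, 2043
Anchor: Jan 1, 2043. With p = 2043 - 1 = 2042: (p + p//4 - p//100 + p//400) mod 7 = (2042 + 510 - 20 + 5) mod 7 = 2537 mod 7 = 3 -> Thursday (Mon=0 ... Sun=6)
Offset from anchor: 0 days
Weekday index = (3 + 0) mod 7 = 3

Thursday


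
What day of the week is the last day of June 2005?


June 2005 has 30 days
Anchor: Jan 1, 2005. With p = 2005 - 1 = 2004: (p + p//4 - p//100 + p//400) mod 7 = (2004 + 501 - 20 + 5) mod 7 = 2490 mod 7 = 5 -> Saturday (Mon=0 ... Sun=6)
Days before June (Jan-May): 151; June 1 index = (5 + 151) mod 7 = 2 -> Wednesday
Last day offset: 30 - 1 = 29 days
Weekday index = (2 + 29) mod 7 = 3

Thursday, June 30


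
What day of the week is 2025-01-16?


Date: January 16, 2025
Anchor: Jan 1, 2025. With p = 2025 - 1 = 2024: (p + p//4 - p//100 + p//400) mod 7 = (2024 + 506 - 20 + 5) mod 7 = 2515 mod 7 = 2 -> Wednesday (Mon=0 ... Sun=6)
Days into year = 16 - 1 = 15
Weekday index = (2 + 15) mod 7 = 3

Day of the week: Thursday


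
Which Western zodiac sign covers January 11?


Date: January 11
Conventional tropical zodiac dates: Capricorn from December 22 onward; Aquarius starts January 20
January 11 falls within the Capricorn range

Capricorn


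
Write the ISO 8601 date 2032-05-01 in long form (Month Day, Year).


ISO 2032-05-01 parses as year=2032, month=05, day=01
Month 5 -> May

May 1, 2032


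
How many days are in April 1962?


April 1962

30 days


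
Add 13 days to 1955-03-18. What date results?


Start: 1955-03-18, add 13 days
March 1955 has 31 days; 18 + 13 = 31 stays within March

Result: 1955-03-31


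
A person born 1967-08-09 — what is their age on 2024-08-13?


Birth: 1967-08-09
Reference: 2024-08-13
Year difference: 2024 - 1967 = 57

57 years old


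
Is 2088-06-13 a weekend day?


Anchor: Jan 1, 2088. With p = 2088 - 1 = 2087: (p + p//4 - p//100 + p//400) mod 7 = (2087 + 521 - 20 + 5) mod 7 = 2593 mod 7 = 3 -> Thursday (Mon=0 ... Sun=6)
Day of year: 165; offset = 164
Weekday index = (3 + 164) mod 7 = 6 -> Sunday
Weekend days: Saturday, Sunday

Yes


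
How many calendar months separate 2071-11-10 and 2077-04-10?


From November 2071 to April 2077
6 years * 12 = 72 months, minus 7 months = 65

65 months


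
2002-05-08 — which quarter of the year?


Month: May (month 5)
Q1: Jan-Mar, Q2: Apr-Jun, Q3: Jul-Sep, Q4: Oct-Dec

Q2


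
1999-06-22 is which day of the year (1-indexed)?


Date: June 22, 1999
Days in months 1 through 5: 151
Plus 22 days in June

Day of year: 173


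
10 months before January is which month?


January is month 1
1 - 10 = -9; wrap: -9 + 12 = 3

March


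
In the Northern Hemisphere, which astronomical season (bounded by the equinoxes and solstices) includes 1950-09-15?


Date: September 15
Astronomical Summer (approx.; exact equinox/solstice day varies by year): June 21 to September 21
September 15 falls within the Summer window

Summer


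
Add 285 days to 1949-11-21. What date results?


Start: 1949-11-21, add 285 days
November 1949 has 30 days: 30 - 21 = 9 days to November 30 -> 276 left
December 1949 has 31 days -> 245 left
January 1950 has 31 days -> 214 left
February 1950 has 28 days -> 186 left
March 1950 has 31 days -> 155 left
April 1950 has 30 days -> 125 left
May 1950 has 31 days -> 94 left
June 1950 has 30 days -> 64 left
July 1950 has 31 days -> 33 left
August 1950 has 31 days -> 2 left
September 1950: 2 <= 30 -> lands on September 2

Result: 1950-09-02


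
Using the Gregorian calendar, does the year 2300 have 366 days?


Gregorian leap year rule: divisible by 4, but not by 100, unless also by 400.
2300 is divisible by 100 but not 400 -> not a leap year

No


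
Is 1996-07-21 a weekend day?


Anchor: Jan 1, 1996. With p = 1996 - 1 = 1995: (p + p//4 - p//100 + p//400) mod 7 = (1995 + 498 - 19 + 4) mod 7 = 2478 mod 7 = 0 -> Monday (Mon=0 ... Sun=6)
Day of year: 203; offset = 202
Weekday index = (0 + 202) mod 7 = 6 -> Sunday
Weekend days: Saturday, Sunday

Yes


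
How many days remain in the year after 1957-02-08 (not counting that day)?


Day of year: 39 of 365
Remaining = 365 - 39

326 days


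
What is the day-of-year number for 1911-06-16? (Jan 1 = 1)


Date: June 16, 1911
Days in months 1 through 5: 151
Plus 16 days in June

Day of year: 167


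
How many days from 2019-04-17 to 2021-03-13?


From 2019-04-17 to 2021-03-13
2019-04-17: days before April = 31 + 28 + 31 = 90 (2019 is not a leap year); day of year = 90 + 17 = 107
2021-03-13: days before March = 31 + 28 = 59 (2021 is not a leap year); day of year = 59 + 13 = 72
Rest of 2019: 365 - 107 = 258
Full years 2020 (366): 366
Total = 258 + 366 + 72 = 696

696 days


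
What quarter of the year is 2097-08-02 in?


Month: August (month 8)
Q1: Jan-Mar, Q2: Apr-Jun, Q3: Jul-Sep, Q4: Oct-Dec

Q3


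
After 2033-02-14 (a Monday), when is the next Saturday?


Current: Monday
Target: Saturday
Days ahead: 5

Next Saturday: 2033-02-19


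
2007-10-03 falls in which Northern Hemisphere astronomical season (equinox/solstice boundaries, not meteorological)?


Date: October 3
Astronomical Autumn (approx.; exact equinox/solstice day varies by year): September 22 to December 20
October 3 falls within the Autumn window

Autumn


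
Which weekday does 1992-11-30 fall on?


Date: November 30, 1992
Anchor: Jan 1, 1992. With p = 1992 - 1 = 1991: (p + p//4 - p//100 + p//400) mod 7 = (1991 + 497 - 19 + 4) mod 7 = 2473 mod 7 = 2 -> Wednesday (Mon=0 ... Sun=6)
Days before November (Jan-Oct): 305; offset = 305 + 30 - 1 = 334
Weekday index = (2 + 334) mod 7 = 0

Day of the week: Monday


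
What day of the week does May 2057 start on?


Target: May 1, 2057
Anchor: Jan 1, 2057. With p = 2057 - 1 = 2056: (p + p//4 - p//100 + p//400) mod 7 = (2056 + 514 - 20 + 5) mod 7 = 2555 mod 7 = 0 -> Monday (Mon=0 ... Sun=6)
Days before May (Jan-Apr): 120 days
Weekday index = (0 + 120) mod 7 = 1

Tuesday


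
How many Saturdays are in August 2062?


August 2062 has 31 days
Anchor: Jan 1, 2062. With p = 2062 - 1 = 2061: (p + p//4 - p//100 + p//400) mod 7 = (2061 + 515 - 20 + 5) mod 7 = 2561 mod 7 = 6 -> Sunday (Mon=0 ... Sun=6)
Days before August (Jan-Jul): 212; August 1 index = (6 + 212) mod 7 = 1 -> Tuesday
First Saturday is August 5
Saturdays: 5, 12, 19, 26

4 Saturdays


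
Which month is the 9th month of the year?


Month 9 of 12

September


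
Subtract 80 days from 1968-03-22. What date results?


Start: 1968-03-22, subtract 80 days
Back 22 days from March 22 reaches February 29, 1968 -> 58 left
February 1968 has 29 days -> back to January 31, 1968 -> 29 left
January 1968: 31 - 29 = 2 -> lands on January 2

Result: 1968-01-02


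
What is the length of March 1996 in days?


March 1996

31 days


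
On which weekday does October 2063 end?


October 2063 has 31 days
Anchor: Jan 1, 2063. With p = 2063 - 1 = 2062: (p + p//4 - p//100 + p//400) mod 7 = (2062 + 515 - 20 + 5) mod 7 = 2562 mod 7 = 0 -> Monday (Mon=0 ... Sun=6)
Days before October (Jan-Sep): 273; October 1 index = (0 + 273) mod 7 = 0 -> Monday
Last day offset: 31 - 1 = 30 days
Weekday index = (0 + 30) mod 7 = 2

Wednesday, October 31


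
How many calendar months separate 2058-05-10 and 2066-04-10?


From May 2058 to April 2066
8 years * 12 = 96 months, minus 1 month = 95

95 months


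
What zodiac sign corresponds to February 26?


Date: February 26
Conventional tropical zodiac dates: Pisces from February 19 onward; Aries starts March 21
February 26 falls within the Pisces range

Pisces


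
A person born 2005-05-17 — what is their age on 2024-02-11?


Birth: 2005-05-17
Reference: 2024-02-11
Year difference: 2024 - 2005 = 19
Birthday not yet reached in 2024, subtract 1

18 years old


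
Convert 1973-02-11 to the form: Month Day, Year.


ISO 1973-02-11 parses as year=1973, month=02, day=11
Month 2 -> February

February 11, 1973


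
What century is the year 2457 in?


Century = (year - 1) // 100 + 1
= (2457 - 1) // 100 + 1
= 2456 // 100 + 1
= 24 + 1

25th century


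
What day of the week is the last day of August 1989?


August 1989 has 31 days
Anchor: Jan 1, 1989. With p = 1989 - 1 = 1988: (p + p//4 - p//100 + p//400) mod 7 = (1988 + 497 - 19 + 4) mod 7 = 2470 mod 7 = 6 -> Sunday (Mon=0 ... Sun=6)
Days before August (Jan-Jul): 212; August 1 index = (6 + 212) mod 7 = 1 -> Tuesday
Last day offset: 31 - 1 = 30 days
Weekday index = (1 + 30) mod 7 = 3

Thursday, August 31


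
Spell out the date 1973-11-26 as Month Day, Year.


ISO 1973-11-26 parses as year=1973, month=11, day=26
Month 11 -> November

November 26, 1973


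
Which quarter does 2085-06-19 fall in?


Month: June (month 6)
Q1: Jan-Mar, Q2: Apr-Jun, Q3: Jul-Sep, Q4: Oct-Dec

Q2


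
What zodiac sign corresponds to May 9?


Date: May 9
Conventional tropical zodiac dates: Taurus from April 20 onward; Gemini starts May 21
May 9 falls within the Taurus range

Taurus


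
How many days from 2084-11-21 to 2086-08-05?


From 2084-11-21 to 2086-08-05
2084-11-21: days before November = 31 + 29 + 31 + 30 + 31 + 30 + 31 + 31 + 30 + 31 = 305 (2084 is a leap year); day of year = 305 + 21 = 326
2086-08-05: days before August = 31 + 28 + 31 + 30 + 31 + 30 + 31 = 212 (2086 is not a leap year); day of year = 212 + 5 = 217
Rest of 2084: 366 - 326 = 40
Full years 2085 (365): 365
Total = 40 + 365 + 217 = 622

622 days


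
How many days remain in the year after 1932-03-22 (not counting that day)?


Day of year: 82 of 366
Remaining = 366 - 82

284 days


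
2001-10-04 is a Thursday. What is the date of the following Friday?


Current: Thursday
Target: Friday
Days ahead: 1

Next Friday: 2001-10-05


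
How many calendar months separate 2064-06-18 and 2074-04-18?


From June 2064 to April 2074
10 years * 12 = 120 months, minus 2 months = 118

118 months


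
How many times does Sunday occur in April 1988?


April 1988 has 30 days
Anchor: Jan 1, 1988. With p = 1988 - 1 = 1987: (p + p//4 - p//100 + p//400) mod 7 = (1987 + 496 - 19 + 4) mod 7 = 2468 mod 7 = 4 -> Friday (Mon=0 ... Sun=6)
Days before April (Jan-Mar): 91; April 1 index = (4 + 91) mod 7 = 4 -> Friday
First Sunday is April 3
Sundays: 3, 10, 17, 24

4 Sundays


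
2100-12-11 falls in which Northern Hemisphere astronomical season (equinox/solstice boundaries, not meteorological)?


Date: December 11
Astronomical Autumn (approx.; exact equinox/solstice day varies by year): September 22 to December 20
December 11 falls within the Autumn window

Autumn


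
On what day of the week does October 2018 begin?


Target: October 1, 2018
Anchor: Jan 1, 2018. With p = 2018 - 1 = 2017: (p + p//4 - p//100 + p//400) mod 7 = (2017 + 504 - 20 + 5) mod 7 = 2506 mod 7 = 0 -> Monday (Mon=0 ... Sun=6)
Days before October (Jan-Sep): 273 days
Weekday index = (0 + 273) mod 7 = 0

Monday


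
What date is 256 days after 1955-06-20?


Start: 1955-06-20, add 256 days
June 1955 has 30 days: 30 - 20 = 10 days to June 30 -> 246 left
July 1955 has 31 days -> 215 left
August 1955 has 31 days -> 184 left
September 1955 has 30 days -> 154 left
October 1955 has 31 days -> 123 left
November 1955 has 30 days -> 93 left
December 1955 has 31 days -> 62 left
January 1956 has 31 days -> 31 left
February 1956 has 29 days -> 2 left
March 1956: 2 <= 31 -> lands on March 2

Result: 1956-03-02


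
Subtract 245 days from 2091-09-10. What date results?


Start: 2091-09-10, subtract 245 days
Back 10 days from September 10 reaches August 31, 2091 -> 235 left
August 2091 has 31 days -> back to July 31, 2091 -> 204 left
July 2091 has 31 days -> back to June 30, 2091 -> 173 left
June 2091 has 30 days -> back to May 31, 2091 -> 143 left
May 2091 has 31 days -> back to April 30, 2091 -> 112 left
April 2091 has 30 days -> back to March 31, 2091 -> 82 left
March 2091 has 31 days -> back to February 28, 2091 -> 51 left
February 2091 has 28 days -> back to January 31, 2091 -> 23 left
January 2091: 31 - 23 = 8 -> lands on January 8

Result: 2091-01-08


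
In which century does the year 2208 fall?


Century = (year - 1) // 100 + 1
= (2208 - 1) // 100 + 1
= 2207 // 100 + 1
= 22 + 1

23rd century


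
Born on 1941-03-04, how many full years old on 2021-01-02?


Birth: 1941-03-04
Reference: 2021-01-02
Year difference: 2021 - 1941 = 80
Birthday not yet reached in 2021, subtract 1

79 years old


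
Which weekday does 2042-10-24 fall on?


Date: October 24, 2042
Anchor: Jan 1, 2042. With p = 2042 - 1 = 2041: (p + p//4 - p//100 + p//400) mod 7 = (2041 + 510 - 20 + 5) mod 7 = 2536 mod 7 = 2 -> Wednesday (Mon=0 ... Sun=6)
Days before October (Jan-Sep): 273; offset = 273 + 24 - 1 = 296
Weekday index = (2 + 296) mod 7 = 4

Day of the week: Friday


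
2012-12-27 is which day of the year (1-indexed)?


Date: December 27, 2012
Days in months 1 through 11: 335
Plus 27 days in December

Day of year: 362


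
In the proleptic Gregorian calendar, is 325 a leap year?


Gregorian leap year rule: divisible by 4, but not by 100, unless also by 400.
325 is not divisible by 4 -> not a leap year

No


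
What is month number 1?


Month 1 of 12

January


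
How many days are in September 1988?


September 1988

30 days


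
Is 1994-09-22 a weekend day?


Anchor: Jan 1, 1994. With p = 1994 - 1 = 1993: (p + p//4 - p//100 + p//400) mod 7 = (1993 + 498 - 19 + 4) mod 7 = 2476 mod 7 = 5 -> Saturday (Mon=0 ... Sun=6)
Day of year: 265; offset = 264
Weekday index = (5 + 264) mod 7 = 3 -> Thursday
Weekend days: Saturday, Sunday

No


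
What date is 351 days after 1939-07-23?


Start: 1939-07-23, add 351 days
July 1939 has 31 days: 31 - 23 = 8 days to July 31 -> 343 left
August 1939 has 31 days -> 312 left
September 1939 has 30 days -> 282 left
October 1939 has 31 days -> 251 left
November 1939 has 30 days -> 221 left
December 1939 has 31 days -> 190 left
January 1940 has 31 days -> 159 left
February 1940 has 29 days -> 130 left
March 1940 has 31 days -> 99 left
April 1940 has 30 days -> 69 left
May 1940 has 31 days -> 38 left
June 1940 has 30 days -> 8 left
July 1940: 8 <= 31 -> lands on July 8

Result: 1940-07-08


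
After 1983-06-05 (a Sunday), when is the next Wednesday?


Current: Sunday
Target: Wednesday
Days ahead: 3

Next Wednesday: 1983-06-08


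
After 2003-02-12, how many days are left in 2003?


Day of year: 43 of 365
Remaining = 365 - 43

322 days


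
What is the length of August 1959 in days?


August 1959

31 days


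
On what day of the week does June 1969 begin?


Target: June 1, 1969
Anchor: Jan 1, 1969. With p = 1969 - 1 = 1968: (p + p//4 - p//100 + p//400) mod 7 = (1968 + 492 - 19 + 4) mod 7 = 2445 mod 7 = 2 -> Wednesday (Mon=0 ... Sun=6)
Days before June (Jan-May): 151 days
Weekday index = (2 + 151) mod 7 = 6

Sunday


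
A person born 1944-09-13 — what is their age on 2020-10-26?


Birth: 1944-09-13
Reference: 2020-10-26
Year difference: 2020 - 1944 = 76

76 years old


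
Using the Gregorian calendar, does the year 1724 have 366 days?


Gregorian leap year rule: divisible by 4, but not by 100, unless also by 400.
1724 is divisible by 4 but not 100 -> leap year

Yes


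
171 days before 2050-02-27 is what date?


Start: 2050-02-27, subtract 171 days
Back 27 days from February 27 reaches January 31, 2050 -> 144 left
January 2050 has 31 days -> back to December 31, 2049 -> 113 left
December 2049 has 31 days -> back to November 30, 2049 -> 82 left
November 2049 has 30 days -> back to October 31, 2049 -> 52 left
October 2049 has 31 days -> back to September 30, 2049 -> 21 left
September 2049: 30 - 21 = 9 -> lands on September 9

Result: 2049-09-09


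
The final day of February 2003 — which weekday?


February 2003 has 28 days
Anchor: Jan 1, 2003. With p = 2003 - 1 = 2002: (p + p//4 - p//100 + p//400) mod 7 = (2002 + 500 - 20 + 5) mod 7 = 2487 mod 7 = 2 -> Wednesday (Mon=0 ... Sun=6)
Days before February (Jan): 31; February 1 index = (2 + 31) mod 7 = 5 -> Saturday
Last day offset: 28 - 1 = 27 days
Weekday index = (5 + 27) mod 7 = 4

Friday, February 28


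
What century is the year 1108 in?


Century = (year - 1) // 100 + 1
= (1108 - 1) // 100 + 1
= 1107 // 100 + 1
= 11 + 1

12th century


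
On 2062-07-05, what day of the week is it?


Date: July 5, 2062
Anchor: Jan 1, 2062. With p = 2062 - 1 = 2061: (p + p//4 - p//100 + p//400) mod 7 = (2061 + 515 - 20 + 5) mod 7 = 2561 mod 7 = 6 -> Sunday (Mon=0 ... Sun=6)
Days before July (Jan-Jun): 181; offset = 181 + 5 - 1 = 185
Weekday index = (6 + 185) mod 7 = 2

Day of the week: Wednesday


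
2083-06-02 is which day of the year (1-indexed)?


Date: June 2, 2083
Days in months 1 through 5: 151
Plus 2 days in June

Day of year: 153


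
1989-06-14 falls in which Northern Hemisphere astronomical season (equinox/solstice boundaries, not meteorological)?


Date: June 14
Astronomical Spring (approx.; exact equinox/solstice day varies by year): March 20 to June 20
June 14 falls within the Spring window

Spring


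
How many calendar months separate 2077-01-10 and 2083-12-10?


From January 2077 to December 2083
6 years * 12 = 72 months, plus 11 months = 83

83 months


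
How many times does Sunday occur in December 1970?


December 1970 has 31 days
Anchor: Jan 1, 1970. With p = 1970 - 1 = 1969: (p + p//4 - p//100 + p//400) mod 7 = (1969 + 492 - 19 + 4) mod 7 = 2446 mod 7 = 3 -> Thursday (Mon=0 ... Sun=6)
Days before December (Jan-Nov): 334; December 1 index = (3 + 334) mod 7 = 1 -> Tuesday
First Sunday is December 6
Sundays: 6, 13, 20, 27

4 Sundays


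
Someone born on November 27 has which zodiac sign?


Date: November 27
Conventional tropical zodiac dates: Sagittarius from November 22 onward; Capricorn starts December 22
November 27 falls within the Sagittarius range

Sagittarius


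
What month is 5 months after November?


November is month 11
11 + 5 = 16; wrap: 16 - 12 = 4

April


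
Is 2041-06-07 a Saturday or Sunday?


Anchor: Jan 1, 2041. With p = 2041 - 1 = 2040: (p + p//4 - p//100 + p//400) mod 7 = (2040 + 510 - 20 + 5) mod 7 = 2535 mod 7 = 1 -> Tuesday (Mon=0 ... Sun=6)
Day of year: 158; offset = 157
Weekday index = (1 + 157) mod 7 = 4 -> Friday
Weekend days: Saturday, Sunday

No


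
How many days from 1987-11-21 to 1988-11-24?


From 1987-11-21 to 1988-11-24
1987-11-21: days before November = 31 + 28 + 31 + 30 + 31 + 30 + 31 + 31 + 30 + 31 = 304 (1987 is not a leap year); day of year = 304 + 21 = 325
1988-11-24: days before November = 31 + 29 + 31 + 30 + 31 + 30 + 31 + 31 + 30 + 31 = 305 (1988 is a leap year); day of year = 305 + 24 = 329
Rest of 1987: 365 - 325 = 40
Total = 40 + 329 = 369

369 days


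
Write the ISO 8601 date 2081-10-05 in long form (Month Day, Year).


ISO 2081-10-05 parses as year=2081, month=10, day=05
Month 10 -> October

October 5, 2081


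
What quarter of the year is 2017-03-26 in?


Month: March (month 3)
Q1: Jan-Mar, Q2: Apr-Jun, Q3: Jul-Sep, Q4: Oct-Dec

Q1


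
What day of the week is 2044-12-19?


Date: December 19, 2044
Anchor: Jan 1, 2044. With p = 2044 - 1 = 2043: (p + p//4 - p//100 + p//400) mod 7 = (2043 + 510 - 20 + 5) mod 7 = 2538 mod 7 = 4 -> Friday (Mon=0 ... Sun=6)
Days before December (Jan-Nov): 335; offset = 335 + 19 - 1 = 353
Weekday index = (4 + 353) mod 7 = 0

Day of the week: Monday


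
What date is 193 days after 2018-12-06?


Start: 2018-12-06, add 193 days
December 2018 has 31 days: 31 - 6 = 25 days to December 31 -> 168 left
January 2019 has 31 days -> 137 left
February 2019 has 28 days -> 109 left
March 2019 has 31 days -> 78 left
April 2019 has 30 days -> 48 left
May 2019 has 31 days -> 17 left
June 2019: 17 <= 30 -> lands on June 17

Result: 2019-06-17


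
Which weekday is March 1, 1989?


Target: March 1, 1989
Anchor: Jan 1, 1989. With p = 1989 - 1 = 1988: (p + p//4 - p//100 + p//400) mod 7 = (1988 + 497 - 19 + 4) mod 7 = 2470 mod 7 = 6 -> Sunday (Mon=0 ... Sun=6)
Days before March (Jan-Feb): 59 days
Weekday index = (6 + 59) mod 7 = 2

Wednesday


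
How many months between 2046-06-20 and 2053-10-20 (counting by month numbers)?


From June 2046 to October 2053
7 years * 12 = 84 months, plus 4 months = 88

88 months


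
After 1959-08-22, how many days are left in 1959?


Day of year: 234 of 365
Remaining = 365 - 234

131 days


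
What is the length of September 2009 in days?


September 2009

30 days


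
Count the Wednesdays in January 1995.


January 1995 has 31 days
Anchor: Jan 1, 1995. With p = 1995 - 1 = 1994: (p + p//4 - p//100 + p//400) mod 7 = (1994 + 498 - 19 + 4) mod 7 = 2477 mod 7 = 6 -> Sunday (Mon=0 ... Sun=6)
January 1 is the anchor itself -> Sunday
First Wednesday is January 4
Wednesdays: 4, 11, 18, 25

4 Wednesdays


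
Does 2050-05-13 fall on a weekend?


Anchor: Jan 1, 2050. With p = 2050 - 1 = 2049: (p + p//4 - p//100 + p//400) mod 7 = (2049 + 512 - 20 + 5) mod 7 = 2546 mod 7 = 5 -> Saturday (Mon=0 ... Sun=6)
Day of year: 133; offset = 132
Weekday index = (5 + 132) mod 7 = 4 -> Friday
Weekend days: Saturday, Sunday

No


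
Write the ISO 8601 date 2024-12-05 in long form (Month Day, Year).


ISO 2024-12-05 parses as year=2024, month=12, day=05
Month 12 -> December

December 5, 2024


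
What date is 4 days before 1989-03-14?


Start: 1989-03-14, subtract 4 days
14 - 4 = 10 stays within March 1989

Result: 1989-03-10


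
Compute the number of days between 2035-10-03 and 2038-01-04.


From 2035-10-03 to 2038-01-04
2035-10-03: days before October = 31 + 28 + 31 + 30 + 31 + 30 + 31 + 31 + 30 = 273 (2035 is not a leap year); day of year = 273 + 3 = 276
2038-01-04: day of year = 4
Rest of 2035: 365 - 276 = 89
Full years 2036 (366), 2037 (365): 731
Total = 89 + 731 + 4 = 824

824 days


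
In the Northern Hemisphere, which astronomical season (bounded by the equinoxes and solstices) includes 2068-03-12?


Date: March 12
Astronomical Winter (approx.; exact equinox/solstice day varies by year): December 21 to March 19
March 12 falls within the Winter window

Winter


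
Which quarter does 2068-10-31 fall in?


Month: October (month 10)
Q1: Jan-Mar, Q2: Apr-Jun, Q3: Jul-Sep, Q4: Oct-Dec

Q4


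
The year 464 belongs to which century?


Century = (year - 1) // 100 + 1
= (464 - 1) // 100 + 1
= 463 // 100 + 1
= 4 + 1

5th century


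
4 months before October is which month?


October is month 10
10 - 4 = 6

June


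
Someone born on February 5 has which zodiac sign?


Date: February 5
Conventional tropical zodiac dates: Aquarius from January 20 onward; Pisces starts February 19
February 5 falls within the Aquarius range

Aquarius


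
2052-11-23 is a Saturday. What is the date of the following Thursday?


Current: Saturday
Target: Thursday
Days ahead: 5

Next Thursday: 2052-11-28


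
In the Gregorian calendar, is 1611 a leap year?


Gregorian leap year rule: divisible by 4, but not by 100, unless also by 400.
1611 is not divisible by 4 -> not a leap year

No


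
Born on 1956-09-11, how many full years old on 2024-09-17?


Birth: 1956-09-11
Reference: 2024-09-17
Year difference: 2024 - 1956 = 68

68 years old


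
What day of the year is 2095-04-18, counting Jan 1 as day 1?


Date: April 18, 2095
Days in months 1 through 3: 90
Plus 18 days in April

Day of year: 108


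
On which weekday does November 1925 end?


November 1925 has 30 days
Anchor: Jan 1, 1925. With p = 1925 - 1 = 1924: (p + p//4 - p//100 + p//400) mod 7 = (1924 + 481 - 19 + 4) mod 7 = 2390 mod 7 = 3 -> Thursday (Mon=0 ... Sun=6)
Days before November (Jan-Oct): 304; November 1 index = (3 + 304) mod 7 = 6 -> Sunday
Last day offset: 30 - 1 = 29 days
Weekday index = (6 + 29) mod 7 = 0

Monday, November 30


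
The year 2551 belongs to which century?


Century = (year - 1) // 100 + 1
= (2551 - 1) // 100 + 1
= 2550 // 100 + 1
= 25 + 1

26th century


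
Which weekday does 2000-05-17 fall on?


Date: May 17, 2000
Anchor: Jan 1, 2000. With p = 2000 - 1 = 1999: (p + p//4 - p//100 + p//400) mod 7 = (1999 + 499 - 19 + 4) mod 7 = 2483 mod 7 = 5 -> Saturday (Mon=0 ... Sun=6)
Days before May (Jan-Apr): 121; offset = 121 + 17 - 1 = 137
Weekday index = (5 + 137) mod 7 = 2

Day of the week: Wednesday


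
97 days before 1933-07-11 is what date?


Start: 1933-07-11, subtract 97 days
Back 11 days from July 11 reaches June 30, 1933 -> 86 left
June 1933 has 30 days -> back to May 31, 1933 -> 56 left
May 1933 has 31 days -> back to April 30, 1933 -> 25 left
April 1933: 30 - 25 = 5 -> lands on April 5

Result: 1933-04-05


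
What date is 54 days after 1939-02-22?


Start: 1939-02-22, add 54 days
February 1939 has 28 days: 28 - 22 = 6 days to February 28 -> 48 left
March 1939 has 31 days -> 17 left
April 1939: 17 <= 30 -> lands on April 17

Result: 1939-04-17


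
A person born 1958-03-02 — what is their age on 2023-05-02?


Birth: 1958-03-02
Reference: 2023-05-02
Year difference: 2023 - 1958 = 65

65 years old


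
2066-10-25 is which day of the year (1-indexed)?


Date: October 25, 2066
Days in months 1 through 9: 273
Plus 25 days in October

Day of year: 298


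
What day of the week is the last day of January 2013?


January 2013 has 31 days
Anchor: Jan 1, 2013. With p = 2013 - 1 = 2012: (p + p//4 - p//100 + p//400) mod 7 = (2012 + 503 - 20 + 5) mod 7 = 2500 mod 7 = 1 -> Tuesday (Mon=0 ... Sun=6)
January 1 is the anchor itself -> Tuesday
Last day offset: 31 - 1 = 30 days
Weekday index = (1 + 30) mod 7 = 3

Thursday, January 31


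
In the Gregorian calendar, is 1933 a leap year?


Gregorian leap year rule: divisible by 4, but not by 100, unless also by 400.
1933 is not divisible by 4 -> not a leap year

No


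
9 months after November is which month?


November is month 11
11 + 9 = 20; wrap: 20 - 12 = 8

August


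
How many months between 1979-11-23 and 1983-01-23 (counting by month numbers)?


From November 1979 to January 1983
4 years * 12 = 48 months, minus 10 months = 38

38 months


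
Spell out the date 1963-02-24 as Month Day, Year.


ISO 1963-02-24 parses as year=1963, month=02, day=24
Month 2 -> February

February 24, 1963


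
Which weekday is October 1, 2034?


Target: October 1, 2034
Anchor: Jan 1, 2034. With p = 2034 - 1 = 2033: (p + p//4 - p//100 + p//400) mod 7 = (2033 + 508 - 20 + 5) mod 7 = 2526 mod 7 = 6 -> Sunday (Mon=0 ... Sun=6)
Days before October (Jan-Sep): 273 days
Weekday index = (6 + 273) mod 7 = 6

Sunday


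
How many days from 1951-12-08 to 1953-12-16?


From 1951-12-08 to 1953-12-16
1951-12-08: days before December = 31 + 28 + 31 + 30 + 31 + 30 + 31 + 31 + 30 + 31 + 30 = 334 (1951 is not a leap year); day of year = 334 + 8 = 342
1953-12-16: days before December = 31 + 28 + 31 + 30 + 31 + 30 + 31 + 31 + 30 + 31 + 30 = 334 (1953 is not a leap year); day of year = 334 + 16 = 350
Rest of 1951: 365 - 342 = 23
Full years 1952 (366): 366
Total = 23 + 366 + 350 = 739

739 days


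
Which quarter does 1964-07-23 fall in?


Month: July (month 7)
Q1: Jan-Mar, Q2: Apr-Jun, Q3: Jul-Sep, Q4: Oct-Dec

Q3


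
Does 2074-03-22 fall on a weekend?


Anchor: Jan 1, 2074. With p = 2074 - 1 = 2073: (p + p//4 - p//100 + p//400) mod 7 = (2073 + 518 - 20 + 5) mod 7 = 2576 mod 7 = 0 -> Monday (Mon=0 ... Sun=6)
Day of year: 81; offset = 80
Weekday index = (0 + 80) mod 7 = 3 -> Thursday
Weekend days: Saturday, Sunday

No


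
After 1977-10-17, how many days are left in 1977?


Day of year: 290 of 365
Remaining = 365 - 290

75 days


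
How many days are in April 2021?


April 2021

30 days


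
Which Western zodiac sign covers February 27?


Date: February 27
Conventional tropical zodiac dates: Pisces from February 19 onward; Aries starts March 21
February 27 falls within the Pisces range

Pisces


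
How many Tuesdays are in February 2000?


February 2000 has 29 days
Anchor: Jan 1, 2000. With p = 2000 - 1 = 1999: (p + p//4 - p//100 + p//400) mod 7 = (1999 + 499 - 19 + 4) mod 7 = 2483 mod 7 = 5 -> Saturday (Mon=0 ... Sun=6)
Days before February (Jan): 31; February 1 index = (5 + 31) mod 7 = 1 -> Tuesday
First Tuesday is February 1
Tuesdays: 1, 8, 15, 22, 29

5 Tuesdays


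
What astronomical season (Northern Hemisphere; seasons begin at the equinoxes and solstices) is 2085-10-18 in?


Date: October 18
Astronomical Autumn (approx.; exact equinox/solstice day varies by year): September 22 to December 20
October 18 falls within the Autumn window

Autumn


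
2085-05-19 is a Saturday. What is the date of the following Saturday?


Current: Saturday
Target: Saturday
Days ahead: 7

Next Saturday: 2085-05-26


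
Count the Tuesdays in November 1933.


November 1933 has 30 days
Anchor: Jan 1, 1933. With p = 1933 - 1 = 1932: (p + p//4 - p//100 + p//400) mod 7 = (1932 + 483 - 19 + 4) mod 7 = 2400 mod 7 = 6 -> Sunday (Mon=0 ... Sun=6)
Days before November (Jan-Oct): 304; November 1 index = (6 + 304) mod 7 = 2 -> Wednesday
First Tuesday is November 7
Tuesdays: 7, 14, 21, 28

4 Tuesdays


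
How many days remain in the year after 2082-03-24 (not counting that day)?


Day of year: 83 of 365
Remaining = 365 - 83

282 days


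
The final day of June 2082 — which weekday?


June 2082 has 30 days
Anchor: Jan 1, 2082. With p = 2082 - 1 = 2081: (p + p//4 - p//100 + p//400) mod 7 = (2081 + 520 - 20 + 5) mod 7 = 2586 mod 7 = 3 -> Thursday (Mon=0 ... Sun=6)
Days before June (Jan-May): 151; June 1 index = (3 + 151) mod 7 = 0 -> Monday
Last day offset: 30 - 1 = 29 days
Weekday index = (0 + 29) mod 7 = 1

Tuesday, June 30


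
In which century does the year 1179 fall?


Century = (year - 1) // 100 + 1
= (1179 - 1) // 100 + 1
= 1178 // 100 + 1
= 11 + 1

12th century


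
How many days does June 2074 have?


June 2074

30 days


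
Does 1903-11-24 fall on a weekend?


Anchor: Jan 1, 1903. With p = 1903 - 1 = 1902: (p + p//4 - p//100 + p//400) mod 7 = (1902 + 475 - 19 + 4) mod 7 = 2362 mod 7 = 3 -> Thursday (Mon=0 ... Sun=6)
Day of year: 328; offset = 327
Weekday index = (3 + 327) mod 7 = 1 -> Tuesday
Weekend days: Saturday, Sunday

No


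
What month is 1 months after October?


October is month 10
10 + 1 = 11

November


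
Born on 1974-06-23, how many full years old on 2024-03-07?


Birth: 1974-06-23
Reference: 2024-03-07
Year difference: 2024 - 1974 = 50
Birthday not yet reached in 2024, subtract 1

49 years old


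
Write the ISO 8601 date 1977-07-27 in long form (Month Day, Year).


ISO 1977-07-27 parses as year=1977, month=07, day=27
Month 7 -> July

July 27, 1977


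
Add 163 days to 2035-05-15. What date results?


Start: 2035-05-15, add 163 days
May 2035 has 31 days: 31 - 15 = 16 days to May 31 -> 147 left
June 2035 has 30 days -> 117 left
July 2035 has 31 days -> 86 left
August 2035 has 31 days -> 55 left
September 2035 has 30 days -> 25 left
October 2035: 25 <= 31 -> lands on October 25

Result: 2035-10-25


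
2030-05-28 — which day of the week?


Date: May 28, 2030
Anchor: Jan 1, 2030. With p = 2030 - 1 = 2029: (p + p//4 - p//100 + p//400) mod 7 = (2029 + 507 - 20 + 5) mod 7 = 2521 mod 7 = 1 -> Tuesday (Mon=0 ... Sun=6)
Days before May (Jan-Apr): 120; offset = 120 + 28 - 1 = 147
Weekday index = (1 + 147) mod 7 = 1

Day of the week: Tuesday


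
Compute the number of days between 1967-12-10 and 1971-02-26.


From 1967-12-10 to 1971-02-26
1967-12-10: days before December = 31 + 28 + 31 + 30 + 31 + 30 + 31 + 31 + 30 + 31 + 30 = 334 (1967 is not a leap year); day of year = 334 + 10 = 344
1971-02-26: days before February = 31; day of year = 31 + 26 = 57
Rest of 1967: 365 - 344 = 21
Full years 1968 (366), 1969 (365), 1970 (365): 1096
Total = 21 + 1096 + 57 = 1174

1174 days
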